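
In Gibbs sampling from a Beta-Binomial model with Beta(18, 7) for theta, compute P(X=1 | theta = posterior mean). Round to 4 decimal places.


Posterior mean = alpha/(alpha+beta) = 18/25 = 0.72
P(X=1|theta=mean) = theta = 0.72

0.72


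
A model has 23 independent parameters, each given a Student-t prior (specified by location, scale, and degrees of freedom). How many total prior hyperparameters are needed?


Each Student-t prior needs 3 hyperparameters (location, scale, and degrees of freedom).
Total = 3 * 23 = 69

69


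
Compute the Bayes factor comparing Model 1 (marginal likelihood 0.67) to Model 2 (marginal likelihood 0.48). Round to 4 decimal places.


BF12 = marginal likelihood of M1 / marginal likelihood of M2
= 0.67/0.48
= 1.3958

1.3958


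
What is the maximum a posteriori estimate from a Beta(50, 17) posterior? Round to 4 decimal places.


The MAP estimate equals the mode of the distribution.
Mode of Beta(a,b) = (a-1)/(a+b-2)
= 49/65
= 0.7538

0.7538


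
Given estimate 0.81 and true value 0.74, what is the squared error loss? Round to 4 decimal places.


Squared error = (estimate - true)^2
Difference = 0.07
Loss = 0.07^2 = 0.0049

0.0049


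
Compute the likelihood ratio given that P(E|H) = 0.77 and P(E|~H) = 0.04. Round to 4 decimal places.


LR = P(E|H) / P(E|~H)
= 0.77 / 0.04 = 19.25

19.25


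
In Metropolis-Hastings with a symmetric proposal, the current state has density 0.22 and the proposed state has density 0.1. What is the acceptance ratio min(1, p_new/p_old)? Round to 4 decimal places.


Ratio = p_new / p_old = 0.1 / 0.22 = 0.4545
Acceptance = min(1, 0.4545) = 0.4545

0.4545


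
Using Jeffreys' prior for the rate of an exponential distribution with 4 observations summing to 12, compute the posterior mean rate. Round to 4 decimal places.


Jeffreys' prior leads to posterior Gamma(4, 12).
Mean = 4/12 = 0.3333

0.3333


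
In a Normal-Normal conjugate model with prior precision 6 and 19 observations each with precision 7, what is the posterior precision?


Posterior precision = prior precision + n * observation precision
= 6 + 19 * 7
= 6 + 133 = 139

139


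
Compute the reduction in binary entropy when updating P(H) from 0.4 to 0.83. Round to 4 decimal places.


H_before = -p*log2(p) - (1-p)*log2(1-p) for p=0.4: 0.971
H_after for p=0.83: 0.6577
Reduction = 0.971 - 0.6577 = 0.3132

0.3132


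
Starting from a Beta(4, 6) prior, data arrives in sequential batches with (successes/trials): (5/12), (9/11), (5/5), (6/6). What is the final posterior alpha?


In sequential Bayesian updating, we sum all successes.
Total successes = 25
Final alpha = 4 + 25 = 29

29


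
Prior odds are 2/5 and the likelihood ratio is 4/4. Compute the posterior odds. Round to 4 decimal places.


Posterior odds = prior odds * likelihood ratio
= (2/5) * (4/4)
= 8 / 20
= 0.4

0.4


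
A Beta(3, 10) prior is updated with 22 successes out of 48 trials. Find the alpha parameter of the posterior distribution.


In the Beta-Binomial conjugate update:
alpha_post = alpha_prior + successes
= 3 + 22
= 25

25


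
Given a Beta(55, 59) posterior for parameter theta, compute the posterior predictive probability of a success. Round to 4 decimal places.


For a Beta-Bernoulli model, the predictive probability is the mean:
P(success) = 55/(55+59) = 55/114 = 0.4825

0.4825


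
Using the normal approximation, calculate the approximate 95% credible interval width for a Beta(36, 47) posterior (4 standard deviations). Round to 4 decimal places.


Var(Beta) = 36*47/(83^2 * 84) = 0.0029
SD = 0.0541
Width ~ 4*SD = 0.2163

0.2163


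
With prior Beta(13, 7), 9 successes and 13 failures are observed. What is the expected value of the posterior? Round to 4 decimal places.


Posterior = Beta(22, 20)
E[theta] = alpha/(alpha+beta)
= 22/42 = 0.5238

0.5238


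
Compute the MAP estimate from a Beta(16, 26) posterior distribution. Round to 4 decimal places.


MAP = mode of Beta distribution
= (alpha - 1)/(alpha + beta - 2)
= (16-1)/(16+26-2)
= 15/40 = 0.375

0.375


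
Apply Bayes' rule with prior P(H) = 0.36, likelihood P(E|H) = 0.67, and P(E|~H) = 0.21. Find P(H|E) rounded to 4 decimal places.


Step 1: Compute marginal P(E) = P(E|H)P(H) + P(E|~H)P(~H)
= 0.67*0.36 + 0.21*0.64 = 0.3756
Step 2: P(H|E) = P(E|H)P(H)/P(E) = 0.2412/0.3756
= 0.6422

0.6422


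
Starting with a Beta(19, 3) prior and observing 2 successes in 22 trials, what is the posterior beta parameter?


Posterior beta = prior beta + failures
Failures = 22 - 2 = 20
beta_post = 3 + 20 = 23

23


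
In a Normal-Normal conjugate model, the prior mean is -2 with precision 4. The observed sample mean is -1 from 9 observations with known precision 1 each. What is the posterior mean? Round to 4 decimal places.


Posterior precision = tau0 + n*tau = 4 + 9*1 = 13
Posterior mean = (tau0*mu0 + n*tau*xbar) / posterior_precision
= (4*-2 + 9*1*-1) / 13
= -17 / 13 = -1.3077

-1.3077


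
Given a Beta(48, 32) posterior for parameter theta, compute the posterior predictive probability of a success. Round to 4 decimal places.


For a Beta-Bernoulli model, the predictive probability is the mean:
P(success) = 48/(48+32) = 48/80 = 0.6

0.6


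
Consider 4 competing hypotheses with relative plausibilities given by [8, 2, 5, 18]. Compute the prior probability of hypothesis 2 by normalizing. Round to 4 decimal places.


Sum of weights = 8 + 2 + 5 + 18 = 33
Normalized prior for H2 = 2 / 33
= 0.0606

0.0606


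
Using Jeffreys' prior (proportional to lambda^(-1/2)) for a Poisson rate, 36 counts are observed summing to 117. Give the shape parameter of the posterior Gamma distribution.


Conjugate update: Gamma(prior_shape + S, prior_rate + n).
Prior shape = 0.5, prior rate = 0.
Posterior shape = 0.5 + S = 0.5 + 117 = 117.5

117.5


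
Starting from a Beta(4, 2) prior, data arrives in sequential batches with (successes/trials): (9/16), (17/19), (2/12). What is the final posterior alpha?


In sequential Bayesian updating, we sum all successes.
Total successes = 28
Final alpha = 4 + 28 = 32

32


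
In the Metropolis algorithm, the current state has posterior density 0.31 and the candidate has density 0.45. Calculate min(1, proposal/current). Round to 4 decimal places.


Ratio = 0.45/0.31 = 1.4516
Acceptance probability = min(1, 1.4516)
= 1.0

1.0


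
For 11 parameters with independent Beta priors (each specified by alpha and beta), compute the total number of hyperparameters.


A Beta prior has 2 hyperparameters per parameter.
Total = 11 * 2 = 22

22


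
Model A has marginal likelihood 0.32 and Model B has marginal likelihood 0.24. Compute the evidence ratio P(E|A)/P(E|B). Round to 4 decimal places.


Evidence ratio = P(E|A) / P(E|B)
= 0.32 / 0.24
= 1.3333

1.3333


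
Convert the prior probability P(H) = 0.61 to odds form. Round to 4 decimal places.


P(not H) = 1 - 0.61 = 0.39
Odds = 0.61 / 0.39 = 1.5641

1.5641


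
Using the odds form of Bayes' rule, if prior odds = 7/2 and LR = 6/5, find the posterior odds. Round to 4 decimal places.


Bayes' rule in odds form: posterior odds = prior odds * LR
= (7 * 6) / (2 * 5)
= 42/10 = 4.2

4.2


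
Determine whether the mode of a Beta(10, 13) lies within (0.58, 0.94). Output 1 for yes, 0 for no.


First find the mode: (a-1)/(a+b-2) = 0.4286
Is 0.4286 in (0.58, 0.94)? 0

0


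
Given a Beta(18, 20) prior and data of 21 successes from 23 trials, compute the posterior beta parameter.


Number of failures = 23 - 21 = 2
Posterior beta = 20 + 2 = 22

22


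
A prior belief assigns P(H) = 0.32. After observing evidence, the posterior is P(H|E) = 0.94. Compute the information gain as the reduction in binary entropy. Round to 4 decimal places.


H(prior) = -0.32*log2(0.32) - 0.68*log2(0.68)
= 0.9044
H(post) = -0.94*log2(0.94) - 0.06*log2(0.06)
= 0.3274
IG = 0.9044 - 0.3274 = 0.5769

0.5769


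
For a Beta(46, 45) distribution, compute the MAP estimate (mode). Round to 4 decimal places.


MAP = mode = (a-1)/(a+b-2)
= (46-1)/(46+45-2)
= 45/89 = 0.5056

0.5056


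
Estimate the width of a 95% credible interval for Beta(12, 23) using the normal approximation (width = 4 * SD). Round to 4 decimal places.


For Beta(a,b): Var = ab/((a+b)^2(a+b+1))
Var = 0.0063, SD = 0.0791
Approximate 95% CI width = 4 * 0.0791 = 0.3164

0.3164


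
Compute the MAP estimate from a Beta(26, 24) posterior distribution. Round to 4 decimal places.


MAP = mode of Beta distribution
= (alpha - 1)/(alpha + beta - 2)
= (26-1)/(26+24-2)
= 25/48 = 0.5208

0.5208


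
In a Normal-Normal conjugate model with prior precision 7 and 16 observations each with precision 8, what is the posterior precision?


Posterior precision = prior precision + n * observation precision
= 7 + 16 * 8
= 7 + 128 = 135

135


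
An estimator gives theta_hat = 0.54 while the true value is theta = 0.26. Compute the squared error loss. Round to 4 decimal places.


The squared error loss is (theta_hat - theta)^2
= (0.54 - 0.26)^2
= (0.28)^2 = 0.0784

0.0784


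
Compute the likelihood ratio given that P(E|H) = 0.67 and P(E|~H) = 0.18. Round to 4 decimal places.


LR = P(E|H) / P(E|~H)
= 0.67 / 0.18 = 3.7222

3.7222


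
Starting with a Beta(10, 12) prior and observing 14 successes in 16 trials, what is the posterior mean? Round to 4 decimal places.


Posterior parameters: alpha = 10 + 14 = 24
beta = 12 + 2 = 14
Posterior mean = alpha / (alpha + beta) = 24 / 38
= 0.6316

0.6316


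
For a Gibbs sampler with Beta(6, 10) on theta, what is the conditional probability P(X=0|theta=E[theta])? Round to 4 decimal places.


E[theta] = 6/(6+10) = 0.375
P(X=0|theta) = 1 - theta = 0.625

0.625


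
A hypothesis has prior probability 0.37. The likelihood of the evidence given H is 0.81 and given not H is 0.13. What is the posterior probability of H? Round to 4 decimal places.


Using Bayes' theorem:
P(E) = 0.37 * 0.81 + 0.63 * 0.13
P(E) = 0.3816
P(H|E) = (0.37 * 0.81) / 0.3816 = 0.7854

0.7854


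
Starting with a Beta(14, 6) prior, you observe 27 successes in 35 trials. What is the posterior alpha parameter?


For a Beta-Binomial conjugate model:
Posterior alpha = prior alpha + number of successes
= 14 + 27 = 41

41


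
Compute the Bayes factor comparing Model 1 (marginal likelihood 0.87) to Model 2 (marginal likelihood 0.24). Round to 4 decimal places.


BF12 = marginal likelihood of M1 / marginal likelihood of M2
= 0.87/0.24
= 3.625

3.625


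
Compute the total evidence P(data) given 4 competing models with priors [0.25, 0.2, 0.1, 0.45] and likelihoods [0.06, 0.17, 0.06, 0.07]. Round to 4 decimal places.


Marginal likelihood = sum P(model_i) * P(data|model_i)
Model 1: 0.25 * 0.06 = 0.015
Model 2: 0.2 * 0.17 = 0.034
Model 3: 0.1 * 0.06 = 0.006
Model 4: 0.45 * 0.07 = 0.0315
Total = 0.0865

0.0865


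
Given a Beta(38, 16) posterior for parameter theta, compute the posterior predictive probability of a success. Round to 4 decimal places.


For a Beta-Bernoulli model, the predictive probability is the mean:
P(success) = 38/(38+16) = 38/54 = 0.7037

0.7037


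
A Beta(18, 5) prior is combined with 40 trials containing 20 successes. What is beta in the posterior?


In conjugate updating:
beta_posterior = beta_prior + (n - k)
= 5 + (40 - 20)
= 5 + 20 = 25

25


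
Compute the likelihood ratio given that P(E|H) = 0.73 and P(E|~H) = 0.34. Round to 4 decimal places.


LR = P(E|H) / P(E|~H)
= 0.73 / 0.34 = 2.1471

2.1471


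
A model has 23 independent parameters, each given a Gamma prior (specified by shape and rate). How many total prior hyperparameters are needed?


Each Gamma prior needs 2 hyperparameters (shape and rate).
Total = 2 * 23 = 46

46


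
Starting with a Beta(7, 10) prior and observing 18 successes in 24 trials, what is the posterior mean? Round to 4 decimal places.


Posterior parameters: alpha = 7 + 18 = 25
beta = 10 + 6 = 16
Posterior mean = alpha / (alpha + beta) = 25 / 41
= 0.6098

0.6098


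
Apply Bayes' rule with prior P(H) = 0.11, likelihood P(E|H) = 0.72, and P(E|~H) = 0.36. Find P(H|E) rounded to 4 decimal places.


Step 1: Compute marginal P(E) = P(E|H)P(H) + P(E|~H)P(~H)
= 0.72*0.11 + 0.36*0.89 = 0.3996
Step 2: P(H|E) = P(E|H)P(H)/P(E) = 0.0792/0.3996
= 0.1982

0.1982


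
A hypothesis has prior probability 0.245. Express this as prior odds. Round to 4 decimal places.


Odds = P(H) / P(not H) = 0.245 / 0.755
= 0.3245

0.3245


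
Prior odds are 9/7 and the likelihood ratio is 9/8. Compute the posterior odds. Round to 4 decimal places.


Posterior odds = prior odds * likelihood ratio
= (9/7) * (9/8)
= 81 / 56
= 1.4464

1.4464


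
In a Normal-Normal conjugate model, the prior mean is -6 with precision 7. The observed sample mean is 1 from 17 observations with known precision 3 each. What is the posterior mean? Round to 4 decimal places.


Posterior precision = tau0 + n*tau = 7 + 17*3 = 58
Posterior mean = (tau0*mu0 + n*tau*xbar) / posterior_precision
= (7*-6 + 17*3*1) / 58
= 9 / 58 = 0.1552

0.1552


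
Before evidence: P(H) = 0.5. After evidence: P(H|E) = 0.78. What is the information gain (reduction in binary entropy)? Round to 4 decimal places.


Prior entropy = 1.0
Posterior entropy = 0.7602
Information gain = 1.0 - 0.7602 = 0.2398

0.2398


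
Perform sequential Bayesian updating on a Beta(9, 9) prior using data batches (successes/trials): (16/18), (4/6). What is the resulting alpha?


Accumulate successes: 20
Posterior alpha = prior alpha + sum of successes
= 9 + 20 = 29

29


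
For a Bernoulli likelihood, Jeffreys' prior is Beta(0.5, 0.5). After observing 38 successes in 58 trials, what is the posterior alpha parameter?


Jeffreys' prior for Bernoulli is Beta(0.5, 0.5).
Posterior is Beta(0.5 + k, 0.5 + n - k).
Posterior alpha = 0.5 + k = 0.5 + 38 = 38.5

38.5


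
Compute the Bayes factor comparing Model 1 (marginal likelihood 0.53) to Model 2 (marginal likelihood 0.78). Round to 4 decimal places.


BF12 = marginal likelihood of M1 / marginal likelihood of M2
= 0.53/0.78
= 0.6795

0.6795


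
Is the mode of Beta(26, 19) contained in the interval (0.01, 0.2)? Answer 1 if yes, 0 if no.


Mode = (a-1)/(a+b-2) = 25/43 = 0.5814
Interval: (0.01, 0.2)
Contains mode? 0

0


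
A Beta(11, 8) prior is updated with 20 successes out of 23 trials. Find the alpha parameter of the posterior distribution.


In the Beta-Binomial conjugate update:
alpha_post = alpha_prior + successes
= 11 + 20
= 31

31


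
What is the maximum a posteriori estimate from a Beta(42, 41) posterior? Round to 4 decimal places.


The MAP estimate equals the mode of the distribution.
Mode of Beta(a,b) = (a-1)/(a+b-2)
= 41/81
= 0.5062

0.5062


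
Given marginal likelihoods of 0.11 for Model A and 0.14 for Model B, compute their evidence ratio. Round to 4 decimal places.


Ratio = ML(A) / ML(B) = 0.11/0.14
= 0.7857

0.7857


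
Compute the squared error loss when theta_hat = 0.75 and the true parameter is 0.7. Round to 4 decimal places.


L = (theta_hat - theta_true)^2
= (0.75 - 0.7)^2
= 0.05^2 = 0.0025

0.0025


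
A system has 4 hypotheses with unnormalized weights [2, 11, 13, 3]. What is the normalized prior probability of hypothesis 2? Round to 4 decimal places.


The normalized prior is the weight divided by the total.
Total weight = 29
P(H2) = 11 / 29 = 0.3793

0.3793


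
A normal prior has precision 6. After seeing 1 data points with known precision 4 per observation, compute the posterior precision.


In the conjugate normal model, precisions add:
tau_posterior = tau_prior + n * tau_data
= 6 + 1*4 = 10

10


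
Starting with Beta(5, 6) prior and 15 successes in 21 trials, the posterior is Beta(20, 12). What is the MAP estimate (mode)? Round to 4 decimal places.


The mode of Beta(a, b) when a > 1 and b > 1 is (a-1)/(a+b-2)
= (20 - 1) / (20 + 12 - 2)
= 19 / 30
= 0.6333

0.6333


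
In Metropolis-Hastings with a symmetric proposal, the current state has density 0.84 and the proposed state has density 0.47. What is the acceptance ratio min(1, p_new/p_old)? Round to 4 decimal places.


Ratio = p_new / p_old = 0.47 / 0.84 = 0.5595
Acceptance = min(1, 0.5595) = 0.5595

0.5595


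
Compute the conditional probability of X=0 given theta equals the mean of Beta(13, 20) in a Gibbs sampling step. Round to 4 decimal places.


Mean of Beta(13, 20) = 0.3939
P(X=0 | theta=0.3939) = 0.6061

0.6061


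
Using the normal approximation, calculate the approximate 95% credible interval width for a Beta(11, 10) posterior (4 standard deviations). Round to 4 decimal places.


Var(Beta) = 11*10/(21^2 * 22) = 0.0113
SD = 0.1065
Width ~ 4*SD = 0.4259

0.4259


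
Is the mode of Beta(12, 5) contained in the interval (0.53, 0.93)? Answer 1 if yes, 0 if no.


Mode = (a-1)/(a+b-2) = 11/15 = 0.7333
Interval: (0.53, 0.93)
Contains mode? 1

1


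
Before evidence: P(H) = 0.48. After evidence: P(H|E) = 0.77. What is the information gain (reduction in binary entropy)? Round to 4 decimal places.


Prior entropy = 0.9988
Posterior entropy = 0.778
Information gain = 0.9988 - 0.778 = 0.2208

0.2208


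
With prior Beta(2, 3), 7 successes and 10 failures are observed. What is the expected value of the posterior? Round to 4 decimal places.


Posterior = Beta(9, 13)
E[theta] = alpha/(alpha+beta)
= 9/22 = 0.4091

0.4091


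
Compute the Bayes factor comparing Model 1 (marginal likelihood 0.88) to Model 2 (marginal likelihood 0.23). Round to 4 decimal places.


BF12 = marginal likelihood of M1 / marginal likelihood of M2
= 0.88/0.23
= 3.8261

3.8261


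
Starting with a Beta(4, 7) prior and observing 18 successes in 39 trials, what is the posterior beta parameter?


Posterior beta = prior beta + failures
Failures = 39 - 18 = 21
beta_post = 7 + 21 = 28

28


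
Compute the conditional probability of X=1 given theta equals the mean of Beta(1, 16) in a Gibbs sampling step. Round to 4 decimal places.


Mean of Beta(1, 16) = 0.0588
P(X=1 | theta=0.0588) = 0.0588

0.0588


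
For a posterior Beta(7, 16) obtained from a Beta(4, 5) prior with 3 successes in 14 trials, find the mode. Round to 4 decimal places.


Mode = (alpha - 1) / (alpha + beta - 2)
= 6 / 21
= 0.2857

0.2857


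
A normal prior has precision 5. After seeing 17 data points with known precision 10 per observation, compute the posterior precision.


In the conjugate normal model, precisions add:
tau_posterior = tau_prior + n * tau_data
= 5 + 17*10 = 175

175


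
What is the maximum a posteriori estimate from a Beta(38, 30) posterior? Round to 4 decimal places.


The MAP estimate equals the mode of the distribution.
Mode of Beta(a,b) = (a-1)/(a+b-2)
= 37/66
= 0.5606

0.5606


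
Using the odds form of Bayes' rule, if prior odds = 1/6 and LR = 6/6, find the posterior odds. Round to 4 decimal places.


Bayes' rule in odds form: posterior odds = prior odds * LR
= (1 * 6) / (6 * 6)
= 6/36 = 0.1667

0.1667


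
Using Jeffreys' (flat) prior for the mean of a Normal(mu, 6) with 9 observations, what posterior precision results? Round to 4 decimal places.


Flat prior means prior precision is 0.
Posterior precision = n / sigma^2 = 9/6 = 1.5

1.5


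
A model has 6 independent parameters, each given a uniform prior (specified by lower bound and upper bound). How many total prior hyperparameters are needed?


Each uniform prior needs 2 hyperparameters (lower bound and upper bound).
Total = 2 * 6 = 12

12


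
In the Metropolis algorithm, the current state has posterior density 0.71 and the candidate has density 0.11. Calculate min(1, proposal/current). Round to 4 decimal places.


Ratio = 0.11/0.71 = 0.1549
Acceptance probability = min(1, 0.1549)
= 0.1549

0.1549


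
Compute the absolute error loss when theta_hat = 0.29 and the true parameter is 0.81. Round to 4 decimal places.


L = |theta_hat - theta_true|
= |0.29 - 0.81| = 0.52

0.52


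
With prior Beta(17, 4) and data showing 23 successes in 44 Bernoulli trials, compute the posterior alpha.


Conjugate update: alpha_posterior = alpha_prior + k
= 17 + 23 = 40

40


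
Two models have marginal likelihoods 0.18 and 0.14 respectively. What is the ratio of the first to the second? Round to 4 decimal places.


Evidence ratio = 0.18 / 0.14
= 1.2857

1.2857


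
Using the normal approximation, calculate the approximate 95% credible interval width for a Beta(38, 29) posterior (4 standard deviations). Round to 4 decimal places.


Var(Beta) = 38*29/(67^2 * 68) = 0.0036
SD = 0.0601
Width ~ 4*SD = 0.2403

0.2403


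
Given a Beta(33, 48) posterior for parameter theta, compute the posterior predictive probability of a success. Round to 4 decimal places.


For a Beta-Bernoulli model, the predictive probability is the mean:
P(success) = 33/(33+48) = 33/81 = 0.4074

0.4074


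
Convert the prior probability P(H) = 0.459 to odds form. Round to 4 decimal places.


P(not H) = 1 - 0.459 = 0.541
Odds = 0.459 / 0.541 = 0.8484

0.8484


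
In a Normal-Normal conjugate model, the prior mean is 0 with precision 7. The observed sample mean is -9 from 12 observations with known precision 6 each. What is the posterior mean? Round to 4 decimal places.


Posterior precision = tau0 + n*tau = 7 + 12*6 = 79
Posterior mean = (tau0*mu0 + n*tau*xbar) / posterior_precision
= (7*0 + 12*6*-9) / 79
= -648 / 79 = -8.2025

-8.2025


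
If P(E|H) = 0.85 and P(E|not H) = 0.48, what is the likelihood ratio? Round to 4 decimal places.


Likelihood ratio = P(E|H) / P(E|not H)
= 0.85 / 0.48
= 1.7708

1.7708


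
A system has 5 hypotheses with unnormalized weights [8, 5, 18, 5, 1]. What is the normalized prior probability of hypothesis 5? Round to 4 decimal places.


The normalized prior is the weight divided by the total.
Total weight = 37
P(H5) = 1 / 37 = 0.027

0.027


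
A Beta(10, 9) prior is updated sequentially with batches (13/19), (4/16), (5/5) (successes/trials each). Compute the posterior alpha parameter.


Sequential conjugate updating is equivalent to a single batch update.
Total successes across all batches = 22
alpha_posterior = alpha_prior + total_successes = 10 + 22
= 32

32


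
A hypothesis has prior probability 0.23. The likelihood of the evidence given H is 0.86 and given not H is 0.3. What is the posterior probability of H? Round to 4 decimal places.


Using Bayes' theorem:
P(E) = 0.23 * 0.86 + 0.77 * 0.3
P(E) = 0.4288
P(H|E) = (0.23 * 0.86) / 0.4288 = 0.4613

0.4613


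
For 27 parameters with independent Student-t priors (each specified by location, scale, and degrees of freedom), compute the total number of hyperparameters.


A Student-t prior has 3 hyperparameters per parameter.
Total = 27 * 3 = 81

81


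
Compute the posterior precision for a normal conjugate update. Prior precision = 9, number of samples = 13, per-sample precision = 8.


tau_post = tau_0 + n * tau
= 9 + 13 * 8 = 113

113


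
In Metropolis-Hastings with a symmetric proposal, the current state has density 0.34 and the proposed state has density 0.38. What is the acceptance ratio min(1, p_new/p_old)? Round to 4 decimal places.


Ratio = p_new / p_old = 0.38 / 0.34 = 1.1176
Acceptance = min(1, 1.1176) = 1.0

1.0


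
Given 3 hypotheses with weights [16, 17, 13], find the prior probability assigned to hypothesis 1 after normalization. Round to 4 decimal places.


To normalize, divide each weight by the sum of all weights.
Sum = 46
Prior(H1) = 16/46 = 0.3478

0.3478


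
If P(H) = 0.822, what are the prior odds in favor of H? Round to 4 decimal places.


Prior odds = P(H) / (1 - P(H))
= 0.822 / 0.178
= 4.618

4.618


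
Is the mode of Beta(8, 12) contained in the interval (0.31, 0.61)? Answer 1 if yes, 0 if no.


Mode = (a-1)/(a+b-2) = 7/18 = 0.3889
Interval: (0.31, 0.61)
Contains mode? 1

1


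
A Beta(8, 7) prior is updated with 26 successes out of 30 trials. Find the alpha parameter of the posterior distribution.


In the Beta-Binomial conjugate update:
alpha_post = alpha_prior + successes
= 8 + 26
= 34

34


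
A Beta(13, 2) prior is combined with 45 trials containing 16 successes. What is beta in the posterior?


In conjugate updating:
beta_posterior = beta_prior + (n - k)
= 2 + (45 - 16)
= 2 + 29 = 31

31


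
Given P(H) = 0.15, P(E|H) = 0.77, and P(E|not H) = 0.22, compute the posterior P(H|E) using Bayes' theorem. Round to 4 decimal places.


By Bayes' theorem: P(H|E) = P(E|H)*P(H) / P(E)
P(E) = P(E|H)*P(H) + P(E|not H)*P(not H)
P(E) = 0.77*0.15 + 0.22*0.85 = 0.3025
P(H|E) = 0.77*0.15 / 0.3025 = 0.3818

0.3818


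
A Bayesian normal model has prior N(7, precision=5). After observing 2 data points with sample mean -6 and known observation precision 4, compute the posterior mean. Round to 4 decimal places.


Posterior mean = (prior_precision * prior_mean + n * data_precision * data_mean) / (prior_precision + n * data_precision)
Numerator = 5*7 + 2*4*-6 = -13
Denominator = 5 + 2*4 = 13
Posterior mean = -1.0

-1.0


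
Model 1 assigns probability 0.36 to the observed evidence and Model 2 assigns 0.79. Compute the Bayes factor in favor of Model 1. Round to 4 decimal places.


BF = P(data|M1) / P(data|M2)
= 0.36 / 0.79 = 0.4557

0.4557


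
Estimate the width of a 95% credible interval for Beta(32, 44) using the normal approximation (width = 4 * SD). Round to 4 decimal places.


For Beta(a,b): Var = ab/((a+b)^2(a+b+1))
Var = 0.0032, SD = 0.0563
Approximate 95% CI width = 4 * 0.0563 = 0.2251

0.2251


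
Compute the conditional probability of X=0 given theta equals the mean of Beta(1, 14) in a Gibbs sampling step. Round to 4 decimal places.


Mean of Beta(1, 14) = 0.0667
P(X=0 | theta=0.0667) = 0.9333

0.9333


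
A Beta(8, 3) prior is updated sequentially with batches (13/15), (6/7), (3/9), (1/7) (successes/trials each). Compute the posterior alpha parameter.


Sequential conjugate updating is equivalent to a single batch update.
Total successes across all batches = 23
alpha_posterior = alpha_prior + total_successes = 8 + 23
= 31

31


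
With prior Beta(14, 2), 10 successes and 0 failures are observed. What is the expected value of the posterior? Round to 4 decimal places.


Posterior = Beta(24, 2)
E[theta] = alpha/(alpha+beta)
= 24/26 = 0.9231

0.9231


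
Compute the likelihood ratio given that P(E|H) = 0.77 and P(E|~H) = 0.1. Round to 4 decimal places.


LR = P(E|H) / P(E|~H)
= 0.77 / 0.1 = 7.7

7.7


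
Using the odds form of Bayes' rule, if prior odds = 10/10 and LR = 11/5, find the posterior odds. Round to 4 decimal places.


Bayes' rule in odds form: posterior odds = prior odds * LR
= (10 * 11) / (10 * 5)
= 110/50 = 2.2

2.2


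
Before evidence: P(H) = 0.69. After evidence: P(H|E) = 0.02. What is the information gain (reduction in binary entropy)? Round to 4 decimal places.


Prior entropy = 0.8932
Posterior entropy = 0.1414
Information gain = 0.8932 - 0.1414 = 0.7517

0.7517


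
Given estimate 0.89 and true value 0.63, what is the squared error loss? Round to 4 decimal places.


Squared error = (estimate - true)^2
Difference = 0.26
Loss = 0.26^2 = 0.0676

0.0676


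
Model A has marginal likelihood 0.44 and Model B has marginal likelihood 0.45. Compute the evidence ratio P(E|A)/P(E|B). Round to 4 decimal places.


Evidence ratio = P(E|A) / P(E|B)
= 0.44 / 0.45
= 0.9778

0.9778


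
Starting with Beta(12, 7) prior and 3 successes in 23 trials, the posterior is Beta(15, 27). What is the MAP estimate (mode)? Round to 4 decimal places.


The mode of Beta(a, b) when a > 1 and b > 1 is (a-1)/(a+b-2)
= (15 - 1) / (15 + 27 - 2)
= 14 / 40
= 0.35

0.35


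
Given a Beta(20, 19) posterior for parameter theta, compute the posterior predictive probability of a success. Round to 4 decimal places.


For a Beta-Bernoulli model, the predictive probability is the mean:
P(success) = 20/(20+19) = 20/39 = 0.5128

0.5128


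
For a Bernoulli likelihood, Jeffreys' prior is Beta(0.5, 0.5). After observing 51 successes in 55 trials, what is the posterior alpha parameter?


Jeffreys' prior for Bernoulli is Beta(0.5, 0.5).
Posterior is Beta(0.5 + k, 0.5 + n - k).
Posterior alpha = 0.5 + k = 0.5 + 51 = 51.5

51.5


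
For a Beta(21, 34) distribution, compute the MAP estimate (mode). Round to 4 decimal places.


MAP = mode = (a-1)/(a+b-2)
= (21-1)/(21+34-2)
= 20/53 = 0.3774

0.3774


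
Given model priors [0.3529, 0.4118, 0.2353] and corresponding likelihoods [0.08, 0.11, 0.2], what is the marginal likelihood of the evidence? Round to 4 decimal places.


P(E) = sum_i P(M_i) P(E|M_i)
= 0.0282 + 0.0453 + 0.0471
= 0.1206

0.1206


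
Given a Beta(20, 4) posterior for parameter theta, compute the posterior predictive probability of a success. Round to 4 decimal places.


For a Beta-Bernoulli model, the predictive probability is the mean:
P(success) = 20/(20+4) = 20/24 = 0.8333

0.8333


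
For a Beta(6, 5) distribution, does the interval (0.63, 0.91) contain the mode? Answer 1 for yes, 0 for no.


Mode of Beta(a,b) = (a-1)/(a+b-2)
= (6-1)/(6+5-2) = 0.5556
Check: 0.63 <= 0.5556 <= 0.91?
Result: 0

0


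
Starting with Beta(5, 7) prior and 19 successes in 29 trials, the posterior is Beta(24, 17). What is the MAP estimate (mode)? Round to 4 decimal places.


The mode of Beta(a, b) when a > 1 and b > 1 is (a-1)/(a+b-2)
= (24 - 1) / (24 + 17 - 2)
= 23 / 39
= 0.5897

0.5897


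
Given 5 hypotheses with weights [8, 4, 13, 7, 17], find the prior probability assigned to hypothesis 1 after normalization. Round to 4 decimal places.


To normalize, divide each weight by the sum of all weights.
Sum = 49
Prior(H1) = 8/49 = 0.1633

0.1633


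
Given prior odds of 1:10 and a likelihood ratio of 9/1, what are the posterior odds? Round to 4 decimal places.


Posterior odds = prior odds * LR
Prior odds = 1/10 = 0.1
LR = 9/1 = 9.0
Posterior odds = 0.1 * 9.0 = 0.9

0.9


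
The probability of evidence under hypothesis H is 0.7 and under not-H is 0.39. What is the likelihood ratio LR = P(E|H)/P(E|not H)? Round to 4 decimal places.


LR = 0.7 / 0.39
= 1.7949

1.7949


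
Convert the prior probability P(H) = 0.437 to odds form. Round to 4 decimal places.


P(not H) = 1 - 0.437 = 0.563
Odds = 0.437 / 0.563 = 0.7762

0.7762


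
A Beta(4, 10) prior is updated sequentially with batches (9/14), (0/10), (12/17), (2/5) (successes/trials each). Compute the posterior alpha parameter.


Sequential conjugate updating is equivalent to a single batch update.
Total successes across all batches = 23
alpha_posterior = alpha_prior + total_successes = 4 + 23
= 27

27


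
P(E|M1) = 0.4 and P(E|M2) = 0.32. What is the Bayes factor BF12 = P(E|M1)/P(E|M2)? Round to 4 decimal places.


Bayes factor BF12 = P(E|M1) / P(E|M2)
= 0.4 / 0.32
= 1.25

1.25


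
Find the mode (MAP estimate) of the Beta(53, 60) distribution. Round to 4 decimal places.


For Beta(a,b) with a,b > 1:
Mode = (a-1)/(a+b-2) = (53-1)/(113-2)
= 52/111 = 0.4685

0.4685


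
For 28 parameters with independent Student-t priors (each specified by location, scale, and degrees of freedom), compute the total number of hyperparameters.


A Student-t prior has 3 hyperparameters per parameter.
Total = 28 * 3 = 84

84


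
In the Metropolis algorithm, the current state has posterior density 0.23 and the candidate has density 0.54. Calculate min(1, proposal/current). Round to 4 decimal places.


Ratio = 0.54/0.23 = 2.3478
Acceptance probability = min(1, 2.3478)
= 1.0

1.0


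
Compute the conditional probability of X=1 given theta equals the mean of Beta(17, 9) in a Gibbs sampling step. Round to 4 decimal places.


Mean of Beta(17, 9) = 0.6538
P(X=1 | theta=0.6538) = 0.6538

0.6538


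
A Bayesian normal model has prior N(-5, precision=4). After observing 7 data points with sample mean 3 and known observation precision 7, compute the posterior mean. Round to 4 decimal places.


Posterior mean = (prior_precision * prior_mean + n * data_precision * data_mean) / (prior_precision + n * data_precision)
Numerator = 4*-5 + 7*7*3 = 127
Denominator = 4 + 7*7 = 53
Posterior mean = 2.3962

2.3962


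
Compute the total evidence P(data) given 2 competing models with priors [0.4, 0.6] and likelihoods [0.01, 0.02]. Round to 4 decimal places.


Marginal likelihood = sum P(model_i) * P(data|model_i)
Model 1: 0.4 * 0.01 = 0.004
Model 2: 0.6 * 0.02 = 0.012
Total = 0.016

0.016


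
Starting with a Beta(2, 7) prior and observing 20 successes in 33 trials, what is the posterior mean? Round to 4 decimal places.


Posterior parameters: alpha = 2 + 20 = 22
beta = 7 + 13 = 20
Posterior mean = alpha / (alpha + beta) = 22 / 42
= 0.5238

0.5238


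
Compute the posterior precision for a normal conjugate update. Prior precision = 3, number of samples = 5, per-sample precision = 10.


tau_post = tau_0 + n * tau
= 3 + 5 * 10 = 53

53


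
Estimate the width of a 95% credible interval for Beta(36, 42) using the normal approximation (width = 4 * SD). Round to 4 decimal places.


For Beta(a,b): Var = ab/((a+b)^2(a+b+1))
Var = 0.0031, SD = 0.0561
Approximate 95% CI width = 4 * 0.0561 = 0.2244

0.2244


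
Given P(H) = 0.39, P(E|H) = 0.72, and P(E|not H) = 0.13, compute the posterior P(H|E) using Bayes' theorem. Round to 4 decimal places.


By Bayes' theorem: P(H|E) = P(E|H)*P(H) / P(E)
P(E) = P(E|H)*P(H) + P(E|not H)*P(not H)
P(E) = 0.72*0.39 + 0.13*0.61 = 0.3601
P(H|E) = 0.72*0.39 / 0.3601 = 0.7798

0.7798


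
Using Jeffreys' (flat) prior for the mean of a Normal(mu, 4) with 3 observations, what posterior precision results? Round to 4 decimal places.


Flat prior means prior precision is 0.
Posterior precision = n / sigma^2 = 3/4 = 0.75

0.75


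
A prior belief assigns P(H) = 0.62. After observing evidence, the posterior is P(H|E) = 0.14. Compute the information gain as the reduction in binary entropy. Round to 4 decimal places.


H(prior) = -0.62*log2(0.62) - 0.38*log2(0.38)
= 0.958
H(post) = -0.14*log2(0.14) - 0.86*log2(0.86)
= 0.5842
IG = 0.958 - 0.5842 = 0.3738

0.3738


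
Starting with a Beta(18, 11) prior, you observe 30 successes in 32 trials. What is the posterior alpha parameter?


For a Beta-Binomial conjugate model:
Posterior alpha = prior alpha + number of successes
= 18 + 30 = 48

48


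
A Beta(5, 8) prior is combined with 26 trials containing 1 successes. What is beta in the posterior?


In conjugate updating:
beta_posterior = beta_prior + (n - k)
= 8 + (26 - 1)
= 8 + 25 = 33

33


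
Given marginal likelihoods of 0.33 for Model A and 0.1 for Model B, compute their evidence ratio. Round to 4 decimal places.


Ratio = ML(A) / ML(B) = 0.33/0.1
= 3.3

3.3


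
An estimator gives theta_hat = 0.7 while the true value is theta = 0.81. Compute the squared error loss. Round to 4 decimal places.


The squared error loss is (theta_hat - theta)^2
= (0.7 - 0.81)^2
= (-0.11)^2 = 0.0121

0.0121


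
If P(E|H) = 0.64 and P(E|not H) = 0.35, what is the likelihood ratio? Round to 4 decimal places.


Likelihood ratio = P(E|H) / P(E|not H)
= 0.64 / 0.35
= 1.8286

1.8286


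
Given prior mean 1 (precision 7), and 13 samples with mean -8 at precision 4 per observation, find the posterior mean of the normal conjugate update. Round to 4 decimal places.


The posterior mean is a precision-weighted average of prior and data.
Post. prec. = 7 + 52 = 59
Post. mean = (7 + -416)/59 = -409/59 = -6.9322

-6.9322


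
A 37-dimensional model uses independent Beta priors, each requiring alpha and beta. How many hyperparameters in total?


Per parameter: 2 (alpha and beta).
Total = 37 * 2 = 74

74


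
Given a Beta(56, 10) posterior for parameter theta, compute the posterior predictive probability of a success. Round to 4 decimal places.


For a Beta-Bernoulli model, the predictive probability is the mean:
P(success) = 56/(56+10) = 56/66 = 0.8485

0.8485


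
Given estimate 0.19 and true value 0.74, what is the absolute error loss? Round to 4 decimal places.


Absolute error = |estimate - true|
= |-0.55| = 0.55

0.55


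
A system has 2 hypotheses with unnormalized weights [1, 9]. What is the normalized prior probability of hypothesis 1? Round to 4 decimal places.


The normalized prior is the weight divided by the total.
Total weight = 10
P(H1) = 1 / 10 = 0.1

0.1


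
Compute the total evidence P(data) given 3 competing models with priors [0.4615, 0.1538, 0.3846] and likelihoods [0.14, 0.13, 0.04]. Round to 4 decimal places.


Marginal likelihood = sum P(model_i) * P(data|model_i)
Model 1: 0.4615 * 0.14 = 0.0646
Model 2: 0.1538 * 0.13 = 0.02
Model 3: 0.3846 * 0.04 = 0.0154
Total = 0.1

0.1


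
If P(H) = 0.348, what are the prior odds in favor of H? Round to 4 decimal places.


Prior odds = P(H) / (1 - P(H))
= 0.348 / 0.652
= 0.5337

0.5337


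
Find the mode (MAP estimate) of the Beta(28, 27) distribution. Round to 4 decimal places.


For Beta(a,b) with a,b > 1:
Mode = (a-1)/(a+b-2) = (28-1)/(55-2)
= 27/53 = 0.5094

0.5094


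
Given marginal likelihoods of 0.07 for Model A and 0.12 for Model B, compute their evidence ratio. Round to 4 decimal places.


Ratio = ML(A) / ML(B) = 0.07/0.12
= 0.5833

0.5833


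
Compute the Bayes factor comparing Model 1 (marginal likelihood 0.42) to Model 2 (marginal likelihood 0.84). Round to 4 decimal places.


BF12 = marginal likelihood of M1 / marginal likelihood of M2
= 0.42/0.84
= 0.5

0.5


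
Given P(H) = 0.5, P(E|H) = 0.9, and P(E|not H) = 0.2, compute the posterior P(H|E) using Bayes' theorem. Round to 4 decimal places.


By Bayes' theorem: P(H|E) = P(E|H)*P(H) / P(E)
P(E) = P(E|H)*P(H) + P(E|not H)*P(not H)
P(E) = 0.9*0.5 + 0.2*0.5 = 0.55
P(H|E) = 0.9*0.5 / 0.55 = 0.8182

0.8182


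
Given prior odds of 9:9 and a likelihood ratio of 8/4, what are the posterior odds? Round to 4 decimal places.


Posterior odds = prior odds * LR
Prior odds = 9/9 = 1.0
LR = 8/4 = 2.0
Posterior odds = 1.0 * 2.0 = 2.0

2.0


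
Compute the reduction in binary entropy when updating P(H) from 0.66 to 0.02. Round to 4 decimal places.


H_before = -p*log2(p) - (1-p)*log2(1-p) for p=0.66: 0.9248
H_after for p=0.02: 0.1414
Reduction = 0.9248 - 0.1414 = 0.7834

0.7834


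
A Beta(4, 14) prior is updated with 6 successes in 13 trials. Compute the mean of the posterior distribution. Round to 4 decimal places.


After update: Beta(10, 21)
Mean = 10 / (10 + 21) = 10 / 31
= 0.3226

0.3226


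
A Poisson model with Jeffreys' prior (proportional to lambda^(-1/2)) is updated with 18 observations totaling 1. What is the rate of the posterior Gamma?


Posterior = Gamma(0.5 + S, n)
= Gamma(0.5 + 1, 18)
Posterior rate = 0 + n = 18

18.0


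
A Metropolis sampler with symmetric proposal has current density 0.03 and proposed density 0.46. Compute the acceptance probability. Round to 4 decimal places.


For symmetric proposals, acceptance = min(1, pi(x*)/pi(x))
= min(1, 0.46/0.03)
= min(1, 15.3333) = 1.0

1.0


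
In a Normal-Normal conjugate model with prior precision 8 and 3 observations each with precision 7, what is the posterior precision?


Posterior precision = prior precision + n * observation precision
= 8 + 3 * 7
= 8 + 21 = 29

29


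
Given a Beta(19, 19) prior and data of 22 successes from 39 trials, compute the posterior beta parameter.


Number of failures = 39 - 22 = 17
Posterior beta = 19 + 17 = 36

36


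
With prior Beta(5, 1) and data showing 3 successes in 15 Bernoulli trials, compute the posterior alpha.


Conjugate update: alpha_posterior = alpha_prior + k
= 5 + 3 = 8

8


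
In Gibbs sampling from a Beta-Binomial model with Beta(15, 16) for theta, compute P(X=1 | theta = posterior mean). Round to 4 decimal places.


Posterior mean = alpha/(alpha+beta) = 15/31 = 0.4839
P(X=1|theta=mean) = theta = 0.4839

0.4839
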